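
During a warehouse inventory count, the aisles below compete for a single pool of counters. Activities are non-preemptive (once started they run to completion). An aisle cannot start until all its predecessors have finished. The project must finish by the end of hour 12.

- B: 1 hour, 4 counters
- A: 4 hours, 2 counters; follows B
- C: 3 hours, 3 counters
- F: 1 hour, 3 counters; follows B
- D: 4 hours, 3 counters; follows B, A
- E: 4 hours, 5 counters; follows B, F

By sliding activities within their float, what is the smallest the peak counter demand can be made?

7

Early-start (B@1, A@2, C@1, F@2, D@6, E@3) gives peak 10: h1:7  h2:8  h3:10  h4:7  h5:7  h6:8  h7:3  h8:3  h9:3  h10:0  h11:0  h12:0.
Shift F→4, D→9, E→5.
Schedule B@1, A@2, C@1, F@4, D@9, E@5: h1:7  h2:5  h3:5  h4:5  h5:7  h6:5  h7:5  h8:5  h9:3  h10:3  h11:3  h12:3 — peak 7.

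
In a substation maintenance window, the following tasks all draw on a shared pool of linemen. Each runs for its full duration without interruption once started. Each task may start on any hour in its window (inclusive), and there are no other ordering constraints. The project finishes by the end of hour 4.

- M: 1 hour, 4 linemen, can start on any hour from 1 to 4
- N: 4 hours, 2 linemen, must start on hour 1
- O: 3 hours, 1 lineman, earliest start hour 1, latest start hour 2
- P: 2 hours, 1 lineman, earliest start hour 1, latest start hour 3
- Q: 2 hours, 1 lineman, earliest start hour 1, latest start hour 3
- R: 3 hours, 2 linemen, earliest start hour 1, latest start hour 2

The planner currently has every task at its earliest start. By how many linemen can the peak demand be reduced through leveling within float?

Early-start peak: h1:11  h2:7  h3:5  h4:2 ⇒ 11.
Leveled (M@1, N@1, O@1, P@2, Q@2, R@2): h1:7  h2:7  h3:7  h4:4 ⇒ 7.
Reduction 11 − 7 = 4.

4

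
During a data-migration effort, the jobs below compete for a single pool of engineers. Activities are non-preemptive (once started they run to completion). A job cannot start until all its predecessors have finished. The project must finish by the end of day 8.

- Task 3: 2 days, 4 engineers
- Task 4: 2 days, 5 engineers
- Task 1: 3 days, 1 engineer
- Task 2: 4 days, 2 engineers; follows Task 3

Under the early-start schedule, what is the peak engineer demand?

Early-start schedule: Task 3@1, Task 4@1, Task 1@1, Task 2@3.
Load per day: day 1: 10, day 2: 10, day 3: 3, day 4: 2, day 5: 2, day 6: 2, day 7: 0, day 8: 0.
Peak is 10.

10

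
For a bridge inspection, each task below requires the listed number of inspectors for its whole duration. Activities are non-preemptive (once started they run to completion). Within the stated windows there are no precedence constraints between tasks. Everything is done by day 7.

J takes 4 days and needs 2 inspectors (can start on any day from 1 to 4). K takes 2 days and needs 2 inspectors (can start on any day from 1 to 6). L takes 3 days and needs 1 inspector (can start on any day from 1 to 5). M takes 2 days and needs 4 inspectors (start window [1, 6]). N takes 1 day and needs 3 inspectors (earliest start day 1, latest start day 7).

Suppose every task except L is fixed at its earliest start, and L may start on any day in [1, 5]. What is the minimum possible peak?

L@1: d1:12  d2:9  d3:3  d4:2  d5:0  d6:0  d7:0 → peak 12
L@2: d1:11  d2:9  d3:3  d4:3  d5:0  d6:0  d7:0 → peak 11
L@3: d1:11  d2:8  d3:3  d4:3  d5:1  d6:0  d7:0 → peak 11
L@4: d1:11  d2:8  d3:2  d4:3  d5:1  d6:1  d7:0 → peak 11
L@5: d1:11  d2:8  d3:2  d4:2  d5:1  d6:1  d7:1 → peak 11
Best is L@2, peak 11.

11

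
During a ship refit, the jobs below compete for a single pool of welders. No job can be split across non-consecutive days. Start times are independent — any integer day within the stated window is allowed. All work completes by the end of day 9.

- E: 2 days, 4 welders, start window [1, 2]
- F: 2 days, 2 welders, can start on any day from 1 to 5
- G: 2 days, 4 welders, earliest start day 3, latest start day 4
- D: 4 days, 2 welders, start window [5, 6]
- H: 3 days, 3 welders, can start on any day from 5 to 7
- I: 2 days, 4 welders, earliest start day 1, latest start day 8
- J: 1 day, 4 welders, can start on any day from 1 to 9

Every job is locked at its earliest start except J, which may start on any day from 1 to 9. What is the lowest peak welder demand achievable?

J@1: d1:14  d2:10  d3:4  d4:4  d5:5  d6:5  d7:5  d8:2  d9:0 → peak 14
J@2: d1:10  d2:14  d3:4  d4:4  d5:5  d6:5  d7:5  d8:2  d9:0 → peak 14
J@3: d1:10  d2:10  d3:8  d4:4  d5:5  d6:5  d7:5  d8:2  d9:0 → peak 10
J@4: d1:10  d2:10  d3:4  d4:8  d5:5  d6:5  d7:5  d8:2  d9:0 → peak 10
J@5: d1:10  d2:10  d3:4  d4:4  d5:9  d6:5  d7:5  d8:2  d9:0 → peak 10
J@6: d1:10  d2:10  d3:4  d4:4  d5:5  d6:9  d7:5  d8:2  d9:0 → peak 10
J@7: d1:10  d2:10  d3:4  d4:4  d5:5  d6:5  d7:9  d8:2  d9:0 → peak 10
J@8: d1:10  d2:10  d3:4  d4:4  d5:5  d6:5  d7:5  d8:6  d9:0 → peak 10
J@9: d1:10  d2:10  d3:4  d4:4  d5:5  d6:5  d7:5  d8:2  d9:4 → peak 10
Best is J@3, peak 10.

10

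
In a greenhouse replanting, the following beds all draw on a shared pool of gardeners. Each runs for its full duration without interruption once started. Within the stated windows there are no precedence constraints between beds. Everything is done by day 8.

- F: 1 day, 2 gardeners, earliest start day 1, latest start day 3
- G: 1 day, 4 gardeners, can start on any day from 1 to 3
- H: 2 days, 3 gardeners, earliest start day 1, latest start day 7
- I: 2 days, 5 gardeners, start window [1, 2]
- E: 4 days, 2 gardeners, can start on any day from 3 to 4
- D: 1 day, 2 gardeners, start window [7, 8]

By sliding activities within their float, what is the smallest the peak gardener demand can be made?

Early-start (F@1, G@1, H@1, I@1, E@3, D@7) gives peak 14: d1:14  d2:8  d3:2  d4:2  d5:2  d6:2  d7:2  d8:0.
Shift H→4, I→2, E→4.
Schedule F@1, G@1, H@4, I@2, E@4, D@7: d1:6  d2:5  d3:5  d4:5  d5:5  d6:2  d7:4  d8:0 — peak 6.

6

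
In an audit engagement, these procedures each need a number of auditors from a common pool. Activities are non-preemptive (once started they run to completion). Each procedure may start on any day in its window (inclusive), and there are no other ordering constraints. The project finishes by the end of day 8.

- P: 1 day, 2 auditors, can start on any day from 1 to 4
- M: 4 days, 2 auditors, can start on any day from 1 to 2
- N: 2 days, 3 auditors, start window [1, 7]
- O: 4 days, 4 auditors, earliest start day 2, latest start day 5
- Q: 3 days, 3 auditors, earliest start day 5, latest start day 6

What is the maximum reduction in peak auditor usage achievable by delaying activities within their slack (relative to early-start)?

Early-start peak: d1:7  d2:9  d3:6  d4:6  d5:7  d6:3  d7:3  d8:0 ⇒ 9.
Leveled (P@1, M@1, N@6, O@2, Q@6): d1:4  d2:6  d3:6  d4:6  d5:4  d6:6  d7:6  d8:3 ⇒ 6.
Reduction 9 − 6 = 3.

3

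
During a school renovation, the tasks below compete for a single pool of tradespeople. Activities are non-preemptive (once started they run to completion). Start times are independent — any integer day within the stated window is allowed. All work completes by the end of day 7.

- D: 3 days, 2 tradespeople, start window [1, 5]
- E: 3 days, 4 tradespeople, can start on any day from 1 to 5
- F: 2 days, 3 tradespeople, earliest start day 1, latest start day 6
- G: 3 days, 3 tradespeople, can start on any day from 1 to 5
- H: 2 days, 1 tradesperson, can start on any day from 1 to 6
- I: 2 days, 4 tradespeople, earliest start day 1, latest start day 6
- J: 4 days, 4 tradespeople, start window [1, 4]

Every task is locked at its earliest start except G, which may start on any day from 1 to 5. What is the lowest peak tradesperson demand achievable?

G@1: d1:21  d2:21  d3:13  d4:4  d5:0  d6:0  d7:0 → peak 21
G@2: d1:18  d2:21  d3:13  d4:7  d5:0  d6:0  d7:0 → peak 21
G@3: d1:18  d2:18  d3:13  d4:7  d5:3  d6:0  d7:0 → peak 18
G@4: d1:18  d2:18  d3:10  d4:7  d5:3  d6:3  d7:0 → peak 18
G@5: d1:18  d2:18  d3:10  d4:4  d5:3  d6:3  d7:3 → peak 18
Best is G@3, peak 18.

18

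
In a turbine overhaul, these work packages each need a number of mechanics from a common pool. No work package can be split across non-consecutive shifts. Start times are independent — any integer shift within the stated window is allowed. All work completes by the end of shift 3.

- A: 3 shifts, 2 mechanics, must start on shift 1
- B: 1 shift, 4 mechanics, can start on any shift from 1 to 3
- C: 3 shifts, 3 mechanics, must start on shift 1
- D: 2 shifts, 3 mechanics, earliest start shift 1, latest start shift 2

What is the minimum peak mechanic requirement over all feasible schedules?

Early-start (A@1, B@1, C@1, D@1) gives peak 12: s1:12  s2:8  s3:5.
Shift D→2.
Schedule A@1, B@1, C@1, D@2: s1:9  s2:8  s3:8 — peak 9.
Total mechanic-shifts = 25 over 3 shifts ⇒ peak ≥ ⌈25/3⌉ = 9, so 9 is optimal.

9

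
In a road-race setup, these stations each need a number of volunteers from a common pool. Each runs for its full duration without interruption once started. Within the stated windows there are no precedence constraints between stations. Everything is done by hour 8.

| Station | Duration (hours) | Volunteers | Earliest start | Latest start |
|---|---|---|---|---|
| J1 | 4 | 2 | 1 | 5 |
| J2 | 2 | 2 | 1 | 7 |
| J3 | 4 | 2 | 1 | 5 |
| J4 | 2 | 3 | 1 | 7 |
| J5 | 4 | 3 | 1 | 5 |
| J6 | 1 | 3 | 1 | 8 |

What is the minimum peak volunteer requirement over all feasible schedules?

Early-start (J1@1, J2@1, J3@1, J4@1, J5@1, J6@1) gives peak 15: h1:15  h2:12  h3:7  h4:7  h5:0  h6:0  h7:0  h8:0.
Shift J4→5, J5→5, J6→7.
Schedule J1@1, J2@1, J3@1, J4@5, J5@5, J6@7: h1:6  h2:6  h3:4  h4:4  h5:6  h6:6  h7:6  h8:3 — peak 6.
Total volunteer-hours = 41 over 8 hours ⇒ peak ≥ ⌈41/8⌉ = 6, so 6 is optimal.

6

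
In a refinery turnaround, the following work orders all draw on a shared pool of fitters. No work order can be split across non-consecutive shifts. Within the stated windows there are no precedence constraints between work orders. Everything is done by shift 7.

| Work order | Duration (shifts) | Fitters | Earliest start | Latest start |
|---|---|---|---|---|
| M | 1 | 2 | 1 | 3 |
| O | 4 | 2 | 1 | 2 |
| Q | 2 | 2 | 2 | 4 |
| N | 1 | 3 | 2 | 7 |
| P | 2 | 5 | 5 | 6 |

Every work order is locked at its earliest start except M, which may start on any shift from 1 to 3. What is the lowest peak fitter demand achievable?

M@1: s1:4  s2:7  s3:4  s4:2  s5:5  s6:5  s7:0 → peak 7
M@2: s1:2  s2:9  s3:4  s4:2  s5:5  s6:5  s7:0 → peak 9
M@3: s1:2  s2:7  s3:6  s4:2  s5:5  s6:5  s7:0 → peak 7
Best is M@1, peak 7.

7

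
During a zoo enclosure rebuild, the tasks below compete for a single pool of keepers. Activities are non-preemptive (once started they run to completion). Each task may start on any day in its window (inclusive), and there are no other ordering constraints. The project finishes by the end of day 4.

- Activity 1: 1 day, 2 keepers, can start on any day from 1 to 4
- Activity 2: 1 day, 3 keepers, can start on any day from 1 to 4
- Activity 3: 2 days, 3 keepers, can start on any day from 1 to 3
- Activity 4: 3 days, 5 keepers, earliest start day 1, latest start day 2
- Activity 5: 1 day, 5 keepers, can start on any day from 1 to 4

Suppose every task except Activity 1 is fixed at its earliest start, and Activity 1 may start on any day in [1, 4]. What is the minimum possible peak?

Activity 1@1: d1:18  d2:8  d3:5  d4:0 → peak 18
Activity 1@2: d1:16  d2:10  d3:5  d4:0 → peak 16
Activity 1@3: d1:16  d2:8  d3:7  d4:0 → peak 16
Activity 1@4: d1:16  d2:8  d3:5  d4:2 → peak 16
Best is Activity 1@2, peak 16.

16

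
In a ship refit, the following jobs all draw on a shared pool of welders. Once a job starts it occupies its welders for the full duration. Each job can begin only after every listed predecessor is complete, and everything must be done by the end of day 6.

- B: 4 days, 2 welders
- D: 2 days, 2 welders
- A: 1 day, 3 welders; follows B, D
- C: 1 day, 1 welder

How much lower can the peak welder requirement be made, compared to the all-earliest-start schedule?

Early-start peak: d1:5  d2:4  d3:2  d4:2  d5:3  d6:0 ⇒ 5.
Leveled (B@1, D@1, A@5, C@3): d1:4  d2:4  d3:3  d4:2  d5:3  d6:0 ⇒ 4.
Reduction 5 − 4 = 1.

1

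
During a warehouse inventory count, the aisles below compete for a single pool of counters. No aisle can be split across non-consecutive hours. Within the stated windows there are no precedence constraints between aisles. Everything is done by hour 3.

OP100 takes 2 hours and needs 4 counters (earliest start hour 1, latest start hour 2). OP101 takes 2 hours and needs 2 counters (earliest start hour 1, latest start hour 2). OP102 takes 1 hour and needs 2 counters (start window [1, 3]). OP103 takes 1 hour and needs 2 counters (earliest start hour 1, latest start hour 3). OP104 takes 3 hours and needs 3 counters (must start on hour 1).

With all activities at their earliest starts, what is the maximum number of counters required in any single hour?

Early-start schedule: OP100@1, OP101@1, OP102@1, OP103@1, OP104@1.
Load per hour: hour 1: 13, hour 2: 9, hour 3: 3.
Peak is 13.

13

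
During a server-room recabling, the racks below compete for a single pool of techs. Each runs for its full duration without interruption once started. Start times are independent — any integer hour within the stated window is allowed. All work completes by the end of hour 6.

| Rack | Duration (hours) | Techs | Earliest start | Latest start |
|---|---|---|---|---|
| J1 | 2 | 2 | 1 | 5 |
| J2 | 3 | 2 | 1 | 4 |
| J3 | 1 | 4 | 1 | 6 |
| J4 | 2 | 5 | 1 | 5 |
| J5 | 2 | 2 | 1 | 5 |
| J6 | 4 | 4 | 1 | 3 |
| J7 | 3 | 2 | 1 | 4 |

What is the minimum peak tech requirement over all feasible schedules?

Early-start (J1@1, J2@1, J3@1, J4@1, J5@1, J6@1, J7@1) gives peak 21: h1:21  h2:17  h3:8  h4:4  h5:0  h6:0.
Shift J3→4, J4→5, J6→3.
Schedule J1@1, J2@1, J3@4, J4@5, J5@1, J6@3, J7@1: h1:8  h2:8  h3:8  h4:8  h5:9  h6:9 — peak 9.
Total tech-hours = 50 over 6 hours ⇒ peak ≥ ⌈50/6⌉ = 9, so 9 is optimal.

9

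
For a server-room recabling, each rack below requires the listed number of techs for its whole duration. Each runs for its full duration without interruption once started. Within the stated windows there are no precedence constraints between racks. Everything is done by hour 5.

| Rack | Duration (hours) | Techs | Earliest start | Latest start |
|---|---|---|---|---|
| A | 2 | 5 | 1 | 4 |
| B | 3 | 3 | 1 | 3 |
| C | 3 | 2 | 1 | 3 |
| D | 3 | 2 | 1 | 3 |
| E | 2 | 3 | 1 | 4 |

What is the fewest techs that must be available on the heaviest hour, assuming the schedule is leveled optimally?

Early-start (A@1, B@1, C@1, D@1, E@1) gives peak 15: h1:15  h2:15  h3:7  h4:0  h5:0.
Shift C→3, D→3, E→4.
Schedule A@1, B@1, C@3, D@3, E@4: h1:8  h2:8  h3:7  h4:7  h5:7 — peak 8.
Total tech-hours = 37 over 5 hours ⇒ peak ≥ ⌈37/5⌉ = 8, so 8 is optimal.

8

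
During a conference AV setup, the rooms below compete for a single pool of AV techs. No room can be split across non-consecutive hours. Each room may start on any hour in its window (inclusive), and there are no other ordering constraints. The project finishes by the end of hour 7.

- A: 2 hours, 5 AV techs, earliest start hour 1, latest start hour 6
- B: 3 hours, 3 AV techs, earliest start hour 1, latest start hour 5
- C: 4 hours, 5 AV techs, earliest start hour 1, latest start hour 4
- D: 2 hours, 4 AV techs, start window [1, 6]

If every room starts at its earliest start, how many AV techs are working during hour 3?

8

At early start, hour 3 has: B, C.
Demand: 3 + 5 = 8.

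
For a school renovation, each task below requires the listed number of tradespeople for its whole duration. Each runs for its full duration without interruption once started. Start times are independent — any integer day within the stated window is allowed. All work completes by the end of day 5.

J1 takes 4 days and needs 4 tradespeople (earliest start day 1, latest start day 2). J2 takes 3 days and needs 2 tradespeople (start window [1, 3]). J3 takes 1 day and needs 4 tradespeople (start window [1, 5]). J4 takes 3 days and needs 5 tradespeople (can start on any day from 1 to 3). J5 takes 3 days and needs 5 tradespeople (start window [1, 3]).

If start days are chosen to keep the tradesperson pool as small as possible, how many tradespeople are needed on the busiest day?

16

Early-start (J1@1, J2@1, J3@1, J4@1, J5@1) gives peak 20: d1:20  d2:16  d3:16  d4:4  d5:0.
Shift J5→2.
Schedule J1@1, J2@1, J3@1, J4@1, J5@2: d1:15  d2:16  d3:16  d4:9  d5:0 — peak 16.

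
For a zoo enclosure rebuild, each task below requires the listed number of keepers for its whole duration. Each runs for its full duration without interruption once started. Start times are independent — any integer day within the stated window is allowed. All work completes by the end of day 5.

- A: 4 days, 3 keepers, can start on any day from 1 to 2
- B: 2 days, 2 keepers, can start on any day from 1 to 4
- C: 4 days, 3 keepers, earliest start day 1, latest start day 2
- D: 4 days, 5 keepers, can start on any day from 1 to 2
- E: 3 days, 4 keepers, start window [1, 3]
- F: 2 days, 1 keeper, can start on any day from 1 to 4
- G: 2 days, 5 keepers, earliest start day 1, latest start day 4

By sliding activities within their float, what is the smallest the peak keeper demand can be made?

17

Early-start (A@1, B@1, C@1, D@1, E@1, F@1, G@1) gives peak 23: d1:23  d2:23  d3:15  d4:11  d5:0.
Shift F→3, G→4.
Schedule A@1, B@1, C@1, D@1, E@1, F@3, G@4: d1:17  d2:17  d3:16  d4:17  d5:5 — peak 17.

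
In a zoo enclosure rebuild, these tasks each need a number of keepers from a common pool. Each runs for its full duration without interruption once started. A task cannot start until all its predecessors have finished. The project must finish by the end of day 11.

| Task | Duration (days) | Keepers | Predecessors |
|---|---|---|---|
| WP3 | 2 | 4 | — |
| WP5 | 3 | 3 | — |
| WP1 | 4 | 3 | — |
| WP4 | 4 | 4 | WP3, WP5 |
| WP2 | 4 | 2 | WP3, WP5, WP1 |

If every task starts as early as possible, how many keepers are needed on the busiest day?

Early-start schedule: WP3@1, WP5@1, WP1@1, WP4@4, WP2@5.
Load per day: day 1: 10, day 2: 10, day 3: 6, day 4: 7, day 5: 6, day 6: 6, day 7: 6, day 8: 2, day 9: 0, day 10: 0, day 11: 0.
Peak is 10.

10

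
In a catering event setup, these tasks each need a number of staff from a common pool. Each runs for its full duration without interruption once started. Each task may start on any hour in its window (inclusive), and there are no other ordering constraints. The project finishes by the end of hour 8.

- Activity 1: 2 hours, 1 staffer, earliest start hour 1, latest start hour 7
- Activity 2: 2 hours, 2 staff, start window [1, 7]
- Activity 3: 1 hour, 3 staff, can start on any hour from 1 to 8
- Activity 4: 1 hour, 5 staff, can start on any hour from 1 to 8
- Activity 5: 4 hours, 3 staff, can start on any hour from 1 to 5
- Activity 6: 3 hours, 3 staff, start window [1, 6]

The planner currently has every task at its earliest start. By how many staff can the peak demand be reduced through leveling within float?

11

Early-start peak: h1:17  h2:9  h3:6  h4:3  h5:0  h6:0  h7:0  h8:0 ⇒ 17.
Leveled (Activity 1@1, Activity 2@1, Activity 3@1, Activity 4@3, Activity 5@4, Activity 6@4): h1:6  h2:3  h3:5  h4:6  h5:6  h6:6  h7:3  h8:0 ⇒ 6.
Reduction 17 − 6 = 11.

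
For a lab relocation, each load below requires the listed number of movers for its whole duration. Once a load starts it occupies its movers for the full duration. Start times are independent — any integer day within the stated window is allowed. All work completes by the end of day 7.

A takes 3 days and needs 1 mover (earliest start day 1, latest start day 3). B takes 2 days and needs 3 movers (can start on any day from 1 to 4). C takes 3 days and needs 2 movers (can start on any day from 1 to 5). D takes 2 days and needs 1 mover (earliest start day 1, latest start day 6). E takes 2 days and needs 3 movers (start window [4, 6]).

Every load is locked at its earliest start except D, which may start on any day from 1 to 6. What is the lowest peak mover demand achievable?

6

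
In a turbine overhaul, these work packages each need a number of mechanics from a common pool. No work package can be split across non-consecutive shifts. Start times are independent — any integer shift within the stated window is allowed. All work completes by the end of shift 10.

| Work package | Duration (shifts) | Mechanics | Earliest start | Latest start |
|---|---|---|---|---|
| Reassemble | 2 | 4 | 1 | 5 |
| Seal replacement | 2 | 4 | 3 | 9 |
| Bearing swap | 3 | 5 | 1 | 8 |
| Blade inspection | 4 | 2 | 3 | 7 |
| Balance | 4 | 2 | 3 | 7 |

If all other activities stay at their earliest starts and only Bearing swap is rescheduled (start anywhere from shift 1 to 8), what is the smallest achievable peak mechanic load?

8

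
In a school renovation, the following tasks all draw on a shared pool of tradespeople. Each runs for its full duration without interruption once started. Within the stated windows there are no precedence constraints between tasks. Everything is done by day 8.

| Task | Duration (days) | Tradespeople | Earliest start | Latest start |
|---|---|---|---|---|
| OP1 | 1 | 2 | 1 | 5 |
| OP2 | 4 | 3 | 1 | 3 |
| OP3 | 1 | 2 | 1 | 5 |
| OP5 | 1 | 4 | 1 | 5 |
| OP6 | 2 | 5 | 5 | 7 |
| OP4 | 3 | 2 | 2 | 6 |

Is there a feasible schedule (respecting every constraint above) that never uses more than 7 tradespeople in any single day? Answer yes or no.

yes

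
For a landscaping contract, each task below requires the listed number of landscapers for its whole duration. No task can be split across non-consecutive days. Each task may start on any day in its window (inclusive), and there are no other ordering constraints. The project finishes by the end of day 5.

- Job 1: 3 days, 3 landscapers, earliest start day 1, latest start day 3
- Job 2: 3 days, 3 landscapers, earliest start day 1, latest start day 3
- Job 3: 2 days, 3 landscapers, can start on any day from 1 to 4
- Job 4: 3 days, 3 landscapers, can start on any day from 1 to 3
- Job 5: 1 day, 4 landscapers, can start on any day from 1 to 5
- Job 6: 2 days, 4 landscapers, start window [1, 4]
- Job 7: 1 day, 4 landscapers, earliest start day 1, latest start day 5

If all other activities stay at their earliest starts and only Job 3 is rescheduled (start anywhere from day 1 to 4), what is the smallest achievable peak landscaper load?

21

Job 3@1: d1:24  d2:16  d3:9  d4:0  d5:0 → peak 24
Job 3@2: d1:21  d2:16  d3:12  d4:0  d5:0 → peak 21
Job 3@3: d1:21  d2:13  d3:12  d4:3  d5:0 → peak 21
Job 3@4: d1:21  d2:13  d3:9  d4:3  d5:3 → peak 21
Best is Job 3@2, peak 21.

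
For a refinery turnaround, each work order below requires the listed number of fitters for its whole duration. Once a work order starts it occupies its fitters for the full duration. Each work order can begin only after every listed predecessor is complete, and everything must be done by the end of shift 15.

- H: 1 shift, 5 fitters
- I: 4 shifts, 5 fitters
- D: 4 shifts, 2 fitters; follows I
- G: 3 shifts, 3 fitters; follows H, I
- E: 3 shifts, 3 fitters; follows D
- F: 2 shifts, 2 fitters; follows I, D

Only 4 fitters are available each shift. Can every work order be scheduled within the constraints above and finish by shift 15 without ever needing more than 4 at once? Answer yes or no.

no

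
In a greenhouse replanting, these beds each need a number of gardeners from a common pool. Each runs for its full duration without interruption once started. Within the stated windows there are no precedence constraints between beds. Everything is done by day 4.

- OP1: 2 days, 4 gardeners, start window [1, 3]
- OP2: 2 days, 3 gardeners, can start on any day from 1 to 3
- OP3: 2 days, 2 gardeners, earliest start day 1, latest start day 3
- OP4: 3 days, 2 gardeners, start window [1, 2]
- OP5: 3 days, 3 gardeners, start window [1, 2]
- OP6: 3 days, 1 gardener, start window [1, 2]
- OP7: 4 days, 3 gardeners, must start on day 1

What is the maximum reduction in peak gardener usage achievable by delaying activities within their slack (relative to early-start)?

Early-start peak: d1:18  d2:18  d3:9  d4:3 ⇒ 18.
Leveled (OP1@1, OP2@3, OP3@3, OP4@1, OP5@1, OP6@1, OP7@1): d1:13  d2:13  d3:14  d4:8 ⇒ 14.
Reduction 18 − 14 = 4.

4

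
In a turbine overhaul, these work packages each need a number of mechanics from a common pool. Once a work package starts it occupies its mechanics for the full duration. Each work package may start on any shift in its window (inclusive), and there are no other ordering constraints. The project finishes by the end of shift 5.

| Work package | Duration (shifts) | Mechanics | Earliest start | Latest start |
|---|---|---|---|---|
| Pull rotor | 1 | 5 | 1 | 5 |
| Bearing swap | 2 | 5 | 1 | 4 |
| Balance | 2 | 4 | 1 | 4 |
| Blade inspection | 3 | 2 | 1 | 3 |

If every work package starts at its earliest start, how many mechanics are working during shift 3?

2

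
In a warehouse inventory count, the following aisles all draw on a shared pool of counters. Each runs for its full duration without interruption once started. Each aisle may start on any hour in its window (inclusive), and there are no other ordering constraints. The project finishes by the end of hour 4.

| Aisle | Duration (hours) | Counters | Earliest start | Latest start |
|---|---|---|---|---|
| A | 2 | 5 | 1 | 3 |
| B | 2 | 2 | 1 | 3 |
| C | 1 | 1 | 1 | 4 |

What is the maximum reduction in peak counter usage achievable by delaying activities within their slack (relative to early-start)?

Early-start peak: h1:8  h2:7  h3:0  h4:0 ⇒ 8.
Leveled (A@1, B@3, C@3): h1:5  h2:5  h3:3  h4:2 ⇒ 5.
Reduction 8 − 5 = 3.

3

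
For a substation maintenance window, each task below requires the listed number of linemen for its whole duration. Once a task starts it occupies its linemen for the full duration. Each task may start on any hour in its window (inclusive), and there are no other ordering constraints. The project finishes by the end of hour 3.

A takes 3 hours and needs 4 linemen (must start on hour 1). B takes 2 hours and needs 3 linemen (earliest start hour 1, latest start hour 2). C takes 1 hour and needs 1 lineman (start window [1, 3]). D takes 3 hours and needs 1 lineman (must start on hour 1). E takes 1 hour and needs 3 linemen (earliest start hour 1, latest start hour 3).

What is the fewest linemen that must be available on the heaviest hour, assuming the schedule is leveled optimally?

Early-start (A@1, B@1, C@1, D@1, E@1) gives peak 12: h1:12  h2:8  h3:5.
Shift E→3.
Schedule A@1, B@1, C@1, D@1, E@3: h1:9  h2:8  h3:8 — peak 9.
Total lineman-hours = 25 over 3 hours ⇒ peak ≥ ⌈25/3⌉ = 9, so 9 is optimal.

9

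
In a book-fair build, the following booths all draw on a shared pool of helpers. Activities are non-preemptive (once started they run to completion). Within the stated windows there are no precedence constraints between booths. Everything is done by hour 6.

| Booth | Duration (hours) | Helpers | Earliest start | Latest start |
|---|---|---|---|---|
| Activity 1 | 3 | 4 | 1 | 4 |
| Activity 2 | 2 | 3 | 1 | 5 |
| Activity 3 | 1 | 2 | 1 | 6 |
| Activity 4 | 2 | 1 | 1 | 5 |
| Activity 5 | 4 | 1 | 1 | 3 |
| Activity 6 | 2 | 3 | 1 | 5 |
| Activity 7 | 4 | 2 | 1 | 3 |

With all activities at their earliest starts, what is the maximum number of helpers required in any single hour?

16

Early-start schedule: Activity 1@1, Activity 2@1, Activity 3@1, Activity 4@1, Activity 5@1, Activity 6@1, Activity 7@1.
Load per hour: hour 1: 16, hour 2: 14, hour 3: 7, hour 4: 3, hour 5: 0, hour 6: 0.
Peak is 16.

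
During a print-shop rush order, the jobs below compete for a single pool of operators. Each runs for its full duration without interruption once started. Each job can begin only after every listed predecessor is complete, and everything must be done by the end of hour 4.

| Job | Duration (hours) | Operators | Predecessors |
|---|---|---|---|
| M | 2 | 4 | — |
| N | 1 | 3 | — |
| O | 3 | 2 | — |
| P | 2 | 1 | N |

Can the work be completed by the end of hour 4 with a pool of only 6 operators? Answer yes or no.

no

The minimum achievable peak is 7; 6 < 7, so no feasible schedule stays within the cap.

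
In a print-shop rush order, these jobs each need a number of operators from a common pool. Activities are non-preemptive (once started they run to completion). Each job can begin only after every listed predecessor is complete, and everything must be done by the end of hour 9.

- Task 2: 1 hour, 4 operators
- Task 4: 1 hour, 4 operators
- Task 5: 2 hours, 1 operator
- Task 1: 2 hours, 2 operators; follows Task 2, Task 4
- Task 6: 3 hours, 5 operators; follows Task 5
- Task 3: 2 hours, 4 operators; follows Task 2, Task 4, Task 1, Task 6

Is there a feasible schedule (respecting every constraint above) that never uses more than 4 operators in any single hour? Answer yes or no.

Total operator-hours = 37; over 9 hours the average is 37/9 > 4, so some hour must exceed 4.

no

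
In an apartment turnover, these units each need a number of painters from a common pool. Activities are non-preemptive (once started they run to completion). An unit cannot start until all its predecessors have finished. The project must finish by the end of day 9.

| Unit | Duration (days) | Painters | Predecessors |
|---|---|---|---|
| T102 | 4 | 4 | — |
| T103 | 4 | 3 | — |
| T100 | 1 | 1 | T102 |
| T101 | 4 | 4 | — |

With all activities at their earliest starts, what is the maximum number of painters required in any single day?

11

Early-start schedule: T102@1, T103@1, T100@5, T101@1.
Load per day: day 1: 11, day 2: 11, day 3: 11, day 4: 11, day 5: 1, day 6: 0, day 7: 0, day 8: 0, day 9: 0.
Peak is 11.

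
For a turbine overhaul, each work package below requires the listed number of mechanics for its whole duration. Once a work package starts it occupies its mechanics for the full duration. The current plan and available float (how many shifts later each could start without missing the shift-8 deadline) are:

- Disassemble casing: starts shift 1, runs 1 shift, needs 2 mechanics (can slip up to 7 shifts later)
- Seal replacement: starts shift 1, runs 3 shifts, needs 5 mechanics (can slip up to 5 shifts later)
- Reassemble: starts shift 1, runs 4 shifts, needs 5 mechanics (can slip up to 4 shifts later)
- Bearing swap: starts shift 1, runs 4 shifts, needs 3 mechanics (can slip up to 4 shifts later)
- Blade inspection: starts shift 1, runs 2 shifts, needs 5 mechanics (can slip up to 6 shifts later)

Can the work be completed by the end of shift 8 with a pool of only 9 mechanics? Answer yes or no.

no

The minimum achievable peak is 10; 9 < 10, so no feasible schedule stays within the cap.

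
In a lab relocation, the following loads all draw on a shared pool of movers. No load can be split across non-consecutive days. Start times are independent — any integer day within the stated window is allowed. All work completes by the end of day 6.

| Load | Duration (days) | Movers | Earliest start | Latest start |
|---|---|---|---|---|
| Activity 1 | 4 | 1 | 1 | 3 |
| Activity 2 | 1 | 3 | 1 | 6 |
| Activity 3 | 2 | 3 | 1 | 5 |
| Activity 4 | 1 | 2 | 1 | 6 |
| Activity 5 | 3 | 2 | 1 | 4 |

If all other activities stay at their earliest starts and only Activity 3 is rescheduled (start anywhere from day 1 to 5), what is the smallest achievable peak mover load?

8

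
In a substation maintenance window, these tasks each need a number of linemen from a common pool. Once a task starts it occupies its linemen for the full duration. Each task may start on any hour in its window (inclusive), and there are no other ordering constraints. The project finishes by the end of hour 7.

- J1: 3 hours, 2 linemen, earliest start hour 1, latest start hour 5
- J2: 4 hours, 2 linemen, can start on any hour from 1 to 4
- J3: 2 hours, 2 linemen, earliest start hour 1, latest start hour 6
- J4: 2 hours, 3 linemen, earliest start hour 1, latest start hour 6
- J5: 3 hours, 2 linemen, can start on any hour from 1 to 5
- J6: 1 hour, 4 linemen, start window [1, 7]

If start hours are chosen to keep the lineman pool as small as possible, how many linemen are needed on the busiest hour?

6

Early-start (J1@1, J2@1, J3@1, J4@1, J5@1, J6@1) gives peak 15: h1:15  h2:11  h3:6  h4:2  h5:0  h6:0  h7:0.
Shift J4→4, J5→5, J6→6.
Schedule J1@1, J2@1, J3@1, J4@4, J5@5, J6@6: h1:6  h2:6  h3:4  h4:5  h5:5  h6:6  h7:2 — peak 6.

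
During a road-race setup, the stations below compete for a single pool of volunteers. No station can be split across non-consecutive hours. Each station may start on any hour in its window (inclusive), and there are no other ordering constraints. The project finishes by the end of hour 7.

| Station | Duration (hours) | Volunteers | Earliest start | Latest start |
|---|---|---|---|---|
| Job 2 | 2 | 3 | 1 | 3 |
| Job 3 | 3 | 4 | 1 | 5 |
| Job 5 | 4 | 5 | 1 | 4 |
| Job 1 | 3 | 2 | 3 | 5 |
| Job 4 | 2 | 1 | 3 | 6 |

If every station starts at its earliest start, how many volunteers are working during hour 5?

At early start, hour 5 has: Job 1.
Demand: 2 = 2.

2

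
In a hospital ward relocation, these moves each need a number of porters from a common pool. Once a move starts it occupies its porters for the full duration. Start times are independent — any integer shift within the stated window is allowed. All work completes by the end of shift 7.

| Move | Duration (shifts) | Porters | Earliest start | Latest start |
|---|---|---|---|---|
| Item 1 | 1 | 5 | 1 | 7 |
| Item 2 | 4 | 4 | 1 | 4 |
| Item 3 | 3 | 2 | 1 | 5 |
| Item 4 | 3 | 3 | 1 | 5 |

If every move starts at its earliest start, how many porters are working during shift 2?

9

At early start, shift 2 has: Item 2, Item 3, Item 4.
Demand: 4 + 2 + 3 = 9.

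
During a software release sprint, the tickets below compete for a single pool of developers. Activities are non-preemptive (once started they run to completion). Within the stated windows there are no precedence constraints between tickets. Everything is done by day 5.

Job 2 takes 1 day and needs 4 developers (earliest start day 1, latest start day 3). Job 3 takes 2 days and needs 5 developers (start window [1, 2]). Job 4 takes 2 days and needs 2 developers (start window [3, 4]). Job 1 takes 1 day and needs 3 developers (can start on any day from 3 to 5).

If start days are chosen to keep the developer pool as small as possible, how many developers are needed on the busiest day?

5

Early-start (Job 2@1, Job 3@1, Job 4@3, Job 1@3) gives peak 9: d1:9  d2:5  d3:5  d4:2  d5:0.
Shift Job 3→2, Job 4→4, Job 1→4.
Schedule Job 2@1, Job 3@2, Job 4@4, Job 1@4: d1:4  d2:5  d3:5  d4:5  d5:2 — peak 5.
Total developer-days = 21 over 5 days ⇒ peak ≥ ⌈21/5⌉ = 5, so 5 is optimal.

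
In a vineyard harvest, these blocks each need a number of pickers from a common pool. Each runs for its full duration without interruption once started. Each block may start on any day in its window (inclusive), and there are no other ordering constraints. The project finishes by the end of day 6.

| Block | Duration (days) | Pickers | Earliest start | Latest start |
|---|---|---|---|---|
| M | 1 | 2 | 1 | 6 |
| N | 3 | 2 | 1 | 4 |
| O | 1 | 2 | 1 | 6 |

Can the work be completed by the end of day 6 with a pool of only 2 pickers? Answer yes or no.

yes

Schedule M@1, N@2, O@5: d1:2  d2:2  d3:2  d4:2  d5:2  d6:0 — peak 2 ≤ 2.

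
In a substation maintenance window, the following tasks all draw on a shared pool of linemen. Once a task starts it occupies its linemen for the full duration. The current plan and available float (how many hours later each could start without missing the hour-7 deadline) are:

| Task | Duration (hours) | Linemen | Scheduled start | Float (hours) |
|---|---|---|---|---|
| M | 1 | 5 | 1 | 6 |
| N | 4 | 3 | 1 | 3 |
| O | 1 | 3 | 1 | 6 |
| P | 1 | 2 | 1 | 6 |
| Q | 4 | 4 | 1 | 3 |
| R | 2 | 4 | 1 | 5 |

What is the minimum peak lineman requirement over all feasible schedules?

7

Early-start (M@1, N@1, O@1, P@1, Q@1, R@1) gives peak 21: h1:21  h2:11  h3:7  h4:7  h5:0  h6:0  h7:0.
Shift N→2, O→6, Q→2, R→6.
Schedule M@1, N@2, O@6, P@1, Q@2, R@6: h1:7  h2:7  h3:7  h4:7  h5:7  h6:7  h7:4 — peak 7.
Total lineman-hours = 46 over 7 hours ⇒ peak ≥ ⌈46/7⌉ = 7, so 7 is optimal.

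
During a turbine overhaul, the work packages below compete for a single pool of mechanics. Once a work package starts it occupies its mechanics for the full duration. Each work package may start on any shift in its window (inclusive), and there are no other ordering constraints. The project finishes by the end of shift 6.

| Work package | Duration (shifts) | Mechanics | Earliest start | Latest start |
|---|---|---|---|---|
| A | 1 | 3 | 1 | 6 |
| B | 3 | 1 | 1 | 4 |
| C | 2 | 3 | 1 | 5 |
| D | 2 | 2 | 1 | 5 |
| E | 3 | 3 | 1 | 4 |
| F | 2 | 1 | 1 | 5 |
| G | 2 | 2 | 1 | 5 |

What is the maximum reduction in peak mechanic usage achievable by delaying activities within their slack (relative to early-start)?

9

Early-start peak: s1:15  s2:12  s3:4  s4:0  s5:0  s6:0 ⇒ 15.
Leveled (A@1, B@1, C@2, D@1, E@4, F@3, G@4): s1:6  s2:6  s3:5  s4:6  s5:5  s6:3 ⇒ 6.
Reduction 15 − 6 = 9.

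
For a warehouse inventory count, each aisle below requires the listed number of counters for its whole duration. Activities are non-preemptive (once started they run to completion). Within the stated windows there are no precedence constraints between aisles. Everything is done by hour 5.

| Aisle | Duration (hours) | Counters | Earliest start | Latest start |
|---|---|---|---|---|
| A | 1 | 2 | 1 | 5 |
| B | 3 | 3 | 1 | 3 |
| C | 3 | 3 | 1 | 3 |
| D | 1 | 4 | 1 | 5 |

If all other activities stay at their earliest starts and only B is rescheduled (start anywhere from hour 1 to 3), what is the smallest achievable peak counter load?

B@1: h1:12  h2:6  h3:6  h4:0  h5:0 → peak 12
B@2: h1:9  h2:6  h3:6  h4:3  h5:0 → peak 9
B@3: h1:9  h2:3  h3:6  h4:3  h5:3 → peak 9
Best is B@2, peak 9.

9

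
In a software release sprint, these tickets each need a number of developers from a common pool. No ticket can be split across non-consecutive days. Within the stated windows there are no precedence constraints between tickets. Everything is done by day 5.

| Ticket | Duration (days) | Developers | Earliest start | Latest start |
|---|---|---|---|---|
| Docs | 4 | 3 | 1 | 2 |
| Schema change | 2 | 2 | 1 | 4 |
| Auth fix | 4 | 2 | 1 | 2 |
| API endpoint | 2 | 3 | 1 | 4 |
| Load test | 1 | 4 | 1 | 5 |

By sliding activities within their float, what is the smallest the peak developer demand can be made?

8

Early-start (Docs@1, Schema change@1, Auth fix@1, API endpoint@1, Load test@1) gives peak 14: d1:14  d2:10  d3:5  d4:5  d5:0.
Shift API endpoint→3, Load test→5.
Schedule Docs@1, Schema change@1, Auth fix@1, API endpoint@3, Load test@5: d1:7  d2:7  d3:8  d4:8  d5:4 — peak 8.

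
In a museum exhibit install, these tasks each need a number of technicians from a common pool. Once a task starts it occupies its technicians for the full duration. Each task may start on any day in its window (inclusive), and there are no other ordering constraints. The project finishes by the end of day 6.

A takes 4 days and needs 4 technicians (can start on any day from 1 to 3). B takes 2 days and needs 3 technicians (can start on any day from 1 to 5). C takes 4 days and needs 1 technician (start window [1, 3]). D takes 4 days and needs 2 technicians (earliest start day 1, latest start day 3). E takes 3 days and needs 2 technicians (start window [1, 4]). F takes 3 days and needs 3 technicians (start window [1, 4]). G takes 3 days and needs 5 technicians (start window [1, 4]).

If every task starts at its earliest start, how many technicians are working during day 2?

20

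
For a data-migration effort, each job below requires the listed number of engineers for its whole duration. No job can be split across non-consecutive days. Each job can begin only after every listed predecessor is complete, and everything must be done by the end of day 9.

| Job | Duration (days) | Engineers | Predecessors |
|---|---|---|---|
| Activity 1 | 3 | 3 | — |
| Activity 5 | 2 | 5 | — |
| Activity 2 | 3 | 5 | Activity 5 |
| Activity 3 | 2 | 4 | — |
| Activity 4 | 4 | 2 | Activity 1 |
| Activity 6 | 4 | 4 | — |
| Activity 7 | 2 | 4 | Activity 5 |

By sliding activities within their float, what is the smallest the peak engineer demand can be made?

Early-start (Activity 1@1, Activity 5@1, Activity 2@3, Activity 3@1, Activity 4@4, Activity 6@1, Activity 7@3) gives peak 16: d1:16  d2:16  d3:16  d4:15  d5:7  d6:2  d7:2  d8:0  d9:0.
Shift Activity 3→4, Activity 4→6, Activity 6→6, Activity 7→6.
Schedule Activity 1@1, Activity 5@1, Activity 2@3, Activity 3@4, Activity 4@6, Activity 6@6, Activity 7@6: d1:8  d2:8  d3:8  d4:9  d5:9  d6:10  d7:10  d8:6  d9:6 — peak 10.

10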